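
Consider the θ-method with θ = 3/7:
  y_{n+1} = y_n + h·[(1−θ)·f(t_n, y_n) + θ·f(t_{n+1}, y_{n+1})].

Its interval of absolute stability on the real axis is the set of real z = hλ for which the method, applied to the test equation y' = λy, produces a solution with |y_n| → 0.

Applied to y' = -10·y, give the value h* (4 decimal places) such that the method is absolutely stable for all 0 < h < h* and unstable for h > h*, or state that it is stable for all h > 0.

(-14.0000,0); λ=-10 ⇒ h* = (14)/10 = 1.4000.

On y'=λy, z=hλ:
  y_{n+1} = y_n + z·[4/7·y_n + 3/7·y_{n+1}] ⇒ (1 − 3/7z)y_{n+1} = (1 + 4/7z)y_n
  R(z) = (1 + 4/7z)/(1 − 3/7z).

Solve |R(x)|<1 on ℝ⁻.
x=-1.55: |R|=0.0687
R=−1: 1+4/7x = −1+3/7x ⇒ -1/7x=2 ⇒ x=2/(-1/7)=-14.0000
Confirm numerically:
  x=-13.766: |R|=0.99516 <1
  x=-11.267: |R|=0.93302 <1
  x=-9.320: |R|=0.86613 <1
  x=-8.326: |R|=0.82257 <1
  x=-14.176: |R|=1.00355 >1
  x=-14.149: |R|=1.00301 >1
  x=-14.076: |R|=1.00154 >1
Stable set (-14.0000, 0).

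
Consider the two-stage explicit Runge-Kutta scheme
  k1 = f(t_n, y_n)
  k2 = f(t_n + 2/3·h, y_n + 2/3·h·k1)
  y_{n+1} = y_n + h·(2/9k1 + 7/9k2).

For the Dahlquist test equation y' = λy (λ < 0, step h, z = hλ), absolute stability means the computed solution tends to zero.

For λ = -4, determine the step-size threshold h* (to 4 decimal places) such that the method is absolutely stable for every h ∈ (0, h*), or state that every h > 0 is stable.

(-1.9286,0); λ=-4 ⇒ h* = (27/14)/4 = 0.4821.

With y'=λy (z=hλ):
  k1=λy_n ⇒ h·k1=z·y_n;  k2=λ(1+2/3z)y_n ⇒ h·k2=z(1+2/3z)y_n
  y_{n+1}/y_n = 1 + 2/9z + 7/9z(1+2/3z) = 1 + z + 14/27z²
  ⇒ R(z) = 1 + z + 14/27z².

Find x<0 with |R(x)|<1.
x=-1.11: |R|=0.5289
R=1: x+14/27x²=0 ⇒ x=−27/14=-1.9286; min R=1−1/(4·14/27)=0.5179>−1
Confirm numerically:
  x=-1.833: |R|=0.90916 <1
  x=-1.101: |R|=0.52755 <1
  x=-0.977: |R|=0.51794 <1
  x=-0.883: |R|=0.52128 <1
  x=-2.113: |R|=1.20207 >1
  x=-2.098: |R|=1.18431 >1
  x=-2.084: |R|=1.16795 >1
Stable set (-1.9286, 0).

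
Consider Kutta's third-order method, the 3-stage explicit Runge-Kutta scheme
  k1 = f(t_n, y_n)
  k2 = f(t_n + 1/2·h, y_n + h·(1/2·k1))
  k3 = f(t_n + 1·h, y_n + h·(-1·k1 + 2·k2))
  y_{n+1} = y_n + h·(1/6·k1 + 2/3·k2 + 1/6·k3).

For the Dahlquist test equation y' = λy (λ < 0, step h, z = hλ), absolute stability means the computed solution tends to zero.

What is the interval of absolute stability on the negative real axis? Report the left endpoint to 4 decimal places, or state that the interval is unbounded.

Set f=λy, z=hλ:
  order 3, 3-stage ⇒ R(z)=1+z+z^2/2+z^3/6
  (e.g. R(-1.63)=-0.02334, |R|=0.02334)

Find x<0 with |R(x)|<1.
x=-1.63: |R|=0.0233
|R(-2.67)|=1.2779 |R(-1.94)|=0.2751 |R(-1.16)|=0.2527
Bisect:
  x_lo=-3.1645 |R|=2.4391  x_hi=-0.3947 |R|=0.6729
  mid=-1.77962 |R|=0.13545 →hi
  mid=-2.47207 |R|=0.93437 →hi
  mid=-2.81830 |R|=1.57777 →lo
  mid=-2.64519 |R|=1.23141 →lo
  mid=-2.55863 |R|=1.07705 →lo
  mid=-2.51535 |R|=1.00429 →lo
  mid=-2.49371 |R|=0.96898 →hi
  mid=-2.50453 |R|=0.98655 →hi
  mid=-2.50994 |R|=0.99540 →hi
  ...
  [-2.51282,-2.51265] ⇒ x*=-2.5127
So |R|<1 on (-2.5127, 0).

z∈(-2.5127,0).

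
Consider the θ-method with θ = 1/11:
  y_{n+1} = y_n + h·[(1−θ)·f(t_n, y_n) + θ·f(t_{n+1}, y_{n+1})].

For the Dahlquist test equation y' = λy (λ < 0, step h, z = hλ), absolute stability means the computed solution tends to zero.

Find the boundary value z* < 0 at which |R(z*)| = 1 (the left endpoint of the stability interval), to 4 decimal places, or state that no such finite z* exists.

On y'=λy, z=hλ:
  y_{n+1} = y_n + z·[10/11·y_n + 1/11·y_{n+1}] ⇒ (1 − 1/11z)y_{n+1} = (1 + 10/11z)y_n
  ⇒ R(z) = (1 + 10/11z)/(1 − 1/11z).

Boundary: |R(x)|=1, x<0.
x=-1.44: |R|=0.2733
R=−1: 1+10/11x = −1+1/11x ⇒ -9/11x=2 ⇒ x=2/(-9/11)=-2.4444
Confirm numerically:
  x=-1.986: |R|=0.68227 <1
  x=-1.985: |R|=0.68156 <1
  x=-1.378: |R|=0.22459 <1
  x=-1.053: |R|=0.03899 <1
  x=-2.763: |R|=1.20831 >1
  x=-2.757: |R|=1.20448 >1
  x=-2.605: |R|=1.10621 >1
Stable set (-2.4444, 0).

z* = -2.4444.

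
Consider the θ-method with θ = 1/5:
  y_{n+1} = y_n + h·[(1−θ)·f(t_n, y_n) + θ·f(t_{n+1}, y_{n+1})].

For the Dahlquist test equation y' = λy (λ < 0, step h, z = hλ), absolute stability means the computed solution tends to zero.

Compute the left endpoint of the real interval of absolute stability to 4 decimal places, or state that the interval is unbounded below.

left endpoint -3.3333.

With y'=λy (z=hλ):
  y_{n+1} = y_n + z·[4/5·y_n + 1/5·y_{n+1}] ⇒ (1 − 1/5z)y_{n+1} = (1 + 4/5z)y_n
  so R(z) = (1 + 4/5z)/(1 − 1/5z).

Find x<0 with |R(x)|<1.
x=-0.55: |R|=0.5045
R=−1: 1+4/5x = −1+1/5x ⇒ -3/5x=2 ⇒ x=2/(-3/5)=-3.3333
Confirm numerically:
  x=-3.227: |R|=0.96123 <1
  x=-2.258: |R|=0.55552 <1
  x=-1.868: |R|=0.35993 <1
  x=-1.749: |R|=0.29575 <1
  x=-3.665: |R|=1.11483 >1
  x=-3.548: |R|=1.07534 >1
  x=-3.353: |R|=1.00706 >1
Interval (-3.3333, 0).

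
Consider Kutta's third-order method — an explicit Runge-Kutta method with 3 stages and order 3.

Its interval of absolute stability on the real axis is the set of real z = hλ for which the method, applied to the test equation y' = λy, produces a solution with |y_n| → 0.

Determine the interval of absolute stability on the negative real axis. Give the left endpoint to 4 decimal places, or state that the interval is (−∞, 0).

With y'=λy (z=hλ):
  order 3, 3-stage ⇒ R(z)=1+z+z^2/2+z^3/6
  (e.g. R(-1.15)=0.25777, |R|=0.25777)

Find x<0 with |R(x)|<1.
x=-1.15: |R|=0.2578
|R(-2.8)|=1.5387 |R(-1.92)|=0.2564 |R(-0.9)|=0.3835
Bisect:
  x_lo=-3.1299 |R|=2.3420  x_hi=-0.1518 |R|=0.8592
  mid=-1.64084 |R|=0.03095 →hi
  mid=-2.38537 |R|=0.80250 →hi
  mid=-2.75764 |R|=1.45046 →lo
  mid=-2.57150 |R|=1.09925 →lo
  mid=-2.47844 |R|=0.94447 →hi
  mid=-2.52497 |R|=1.02021 →lo
  mid=-2.50170 |R|=0.98194 →hi
  mid=-2.51334 |R|=1.00097 →lo
  mid=-2.50752 |R|=0.99143 →hi
  mid=-2.51043 |R|=0.99619 →hi
  ...
  [-2.51279,-2.51261] ⇒ x*=-2.5127
Stable set (-2.5127, 0).

(-2.5127, 0).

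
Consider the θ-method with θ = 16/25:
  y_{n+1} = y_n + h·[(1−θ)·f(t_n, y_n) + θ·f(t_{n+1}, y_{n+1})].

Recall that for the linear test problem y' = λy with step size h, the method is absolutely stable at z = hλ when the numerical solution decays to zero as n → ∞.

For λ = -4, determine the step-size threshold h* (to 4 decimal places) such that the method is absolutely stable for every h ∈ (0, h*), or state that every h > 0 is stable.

unbounded; (−∞, 0). Any h>0 works for λ=-4.

Test eqn y'=λy, z=hλ:
  y_{n+1} = y_n + z·[9/25·y_n + 16/25·y_{n+1}] ⇒ (1 − 16/25z)y_{n+1} = (1 + 9/25z)y_n
  so R(z) = (1 + 9/25z)/(1 − 16/25z).

Boundary: |R(x)|=1, x<0.
x=-1.38: |R|=0.2672
x=-2: |R|=0.1228
x=-10: |R|=0.3514
x=-100: |R|=0.5385
θ=16/25≥1/2 ⇒ |1+9/25x|<|1−16/25x| ∀x<0 ⇒ unbounded interval.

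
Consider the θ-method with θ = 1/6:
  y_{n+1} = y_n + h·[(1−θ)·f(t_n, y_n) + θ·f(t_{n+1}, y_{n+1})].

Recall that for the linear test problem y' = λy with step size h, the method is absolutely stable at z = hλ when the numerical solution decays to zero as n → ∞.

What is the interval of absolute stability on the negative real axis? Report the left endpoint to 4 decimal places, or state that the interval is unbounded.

z∈(-3.0000,0).

With y'=λy (z=hλ):
  y_{n+1} = y_n + z·[5/6·y_n + 1/6·y_{n+1}] ⇒ (1 − 1/6z)y_{n+1} = (1 + 5/6z)y_n
  R(z) = (1 + 5/6z)/(1 − 1/6z).

Need |R(x)|<1, x<0.
x=-1.29: |R|=0.0617
R=−1: 1+5/6x = −1+1/6x ⇒ -2/3x=2 ⇒ x=2/(-2/3)=-3.0000
Confirm numerically:
  x=-2.587: |R|=0.80762 <1
  x=-2.247: |R|=0.63478 <1
  x=-1.288: |R|=0.06037 <1
  x=-3.331: |R|=1.14189 >1
  x=-3.133: |R|=1.05825 >1
Stable set (-3.0000, 0).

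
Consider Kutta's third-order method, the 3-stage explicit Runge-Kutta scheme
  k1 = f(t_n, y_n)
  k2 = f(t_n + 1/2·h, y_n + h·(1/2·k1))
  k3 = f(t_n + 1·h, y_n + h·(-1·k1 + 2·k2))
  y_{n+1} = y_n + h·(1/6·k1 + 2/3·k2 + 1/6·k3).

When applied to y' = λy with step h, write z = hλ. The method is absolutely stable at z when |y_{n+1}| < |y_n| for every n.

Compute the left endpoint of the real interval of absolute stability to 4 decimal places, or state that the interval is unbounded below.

With y'=λy (z=hλ):
  order 3, 3-stage ⇒ R(z)=1+z+z^2/2+z^3/6
  (e.g. R(-1)=0.33333, |R|=0.33333)

Boundary: |R(x)|=1, x<0.
x=-1: |R|=0.3333
|R(-2.68)|=1.2969 |R(-2.55)|=1.0623 |R(-1.49)|=0.0687
Bisect:
  x_lo=-3.0511 |R|=2.1305  x_hi=-0.0952 |R|=0.9092
  mid=-1.57315 |R|=0.01538 →hi
  mid=-2.31214 |R|=0.69926 →hi
  mid=-2.68163 |R|=1.30006 →lo
  mid=-2.49689 |R|=0.97411 →hi
  mid=-2.58926 |R|=1.13031 →lo
  mid=-2.54307 |R|=1.05057 →lo
  mid=-2.51998 |R|=1.01193 →lo
  mid=-2.50843 |R|=0.99292 →hi
  mid=-2.51421 |R|=1.00240 →lo
  mid=-2.51132 |R|=0.99766 →hi
  ...
  [-2.51276,-2.51258] ⇒ x*=-2.5127
Interval (-2.5127, 0).

left endpoint -2.5127.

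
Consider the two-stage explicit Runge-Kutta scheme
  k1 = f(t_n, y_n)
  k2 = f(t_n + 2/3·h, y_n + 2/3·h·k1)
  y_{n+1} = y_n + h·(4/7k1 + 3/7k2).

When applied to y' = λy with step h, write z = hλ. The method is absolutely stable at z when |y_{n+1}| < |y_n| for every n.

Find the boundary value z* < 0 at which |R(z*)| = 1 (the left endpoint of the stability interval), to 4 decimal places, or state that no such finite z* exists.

With y'=λy (z=hλ):
  k1=λy_n ⇒ h·k1=z·y_n;  k2=λ(1+2/3z)y_n ⇒ h·k2=z(1+2/3z)y_n
  y_{n+1}/y_n = 1 + 4/7z + 3/7z(1+2/3z) = 1 + z + 2/7z²
  so R(z) = 1 + z + 2/7z².

Solve |R(x)|<1 on ℝ⁻.
x=-0.69: |R|=0.4460
R=1: x+2/7x²=0 ⇒ x=−7/2=-3.5000; min R=1−1/(4·2/7)=0.1250>−1
Confirm numerically:
  x=-3.128: |R|=0.66754 <1
  x=-2.868: |R|=0.48212 <1
  x=-2.486: |R|=0.27977 <1
  x=-1.738: |R|=0.12504 <1
  x=-3.807: |R|=1.33393 >1
  x=-3.664: |R|=1.17168 >1
  x=-3.627: |R|=1.13161 >1
Interval (-3.5000, 0).

left endpoint -3.5000.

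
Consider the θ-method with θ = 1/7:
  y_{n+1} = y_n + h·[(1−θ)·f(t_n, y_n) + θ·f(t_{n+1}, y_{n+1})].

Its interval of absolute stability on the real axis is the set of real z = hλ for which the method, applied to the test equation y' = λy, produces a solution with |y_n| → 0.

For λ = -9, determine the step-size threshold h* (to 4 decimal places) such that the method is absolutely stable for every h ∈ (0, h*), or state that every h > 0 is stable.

On y'=λy, z=hλ:
  y_{n+1} = y_n + z·[6/7·y_n + 1/7·y_{n+1}] ⇒ (1 − 1/7z)y_{n+1} = (1 + 6/7z)y_n
  so R(z) = (1 + 6/7z)/(1 − 1/7z).

Need |R(x)|<1, x<0.
x=-0.31: |R|=0.7031
R=−1: 1+6/7x = −1+1/7x ⇒ -5/7x=2 ⇒ x=2/(-5/7)=-2.8000
Confirm numerically:
  x=-2.403: |R|=0.78890 <1
  x=-1.793: |R|=0.42739 <1
  x=-1.150: |R|=0.01227 <1
  x=-2.981: |R|=1.09067 >1
  x=-2.929: |R|=1.06496 >1
Stable set (-2.8000, 0).

(-2.8000,0); λ=-9 ⇒ h* = (14/5)/9 = 0.3111.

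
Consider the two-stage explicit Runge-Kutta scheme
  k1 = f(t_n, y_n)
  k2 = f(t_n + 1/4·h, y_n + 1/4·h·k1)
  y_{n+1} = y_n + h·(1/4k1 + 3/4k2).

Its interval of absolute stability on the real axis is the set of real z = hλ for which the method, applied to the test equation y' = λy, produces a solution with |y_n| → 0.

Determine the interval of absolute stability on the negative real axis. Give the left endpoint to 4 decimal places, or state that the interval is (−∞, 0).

z∈(-5.3333,0).

With y'=λy (z=hλ):
  k1=λy_n ⇒ h·k1=z·y_n;  k2=λ(1+1/4z)y_n ⇒ h·k2=z(1+1/4z)y_n
  y_{n+1}/y_n = 1 + 1/4z + 3/4z(1+1/4z) = 1 + z + 3/16z²
  Hence R(z) = 1 + z + 3/16z².

Need |R(x)|<1, x<0.
x=-1.44: |R|=0.0512
R=1: x+3/16x²=0 ⇒ x=−16/3=-5.3333; min R=1−1/(4·3/16)=-0.3333>−1
Confirm numerically:
  x=-3.568: |R|=0.18101 <1
  x=-3.174: |R|=0.28507 <1
  x=-3.047: |R|=0.30621 <1
  x=-2.452: |R|=0.32469 <1
  x=-5.862: |R|=1.58107 >1
  x=-5.567: |R|=1.24390 >1
So |R|<1 on (-5.3333, 0).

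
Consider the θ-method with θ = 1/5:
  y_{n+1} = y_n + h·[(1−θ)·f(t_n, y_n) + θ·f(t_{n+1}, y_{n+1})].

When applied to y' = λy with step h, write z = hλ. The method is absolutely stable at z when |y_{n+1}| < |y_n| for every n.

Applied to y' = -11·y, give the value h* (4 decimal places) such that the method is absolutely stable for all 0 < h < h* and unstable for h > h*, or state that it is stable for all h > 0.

(-3.3333,0); λ=-11 ⇒ h* = (10/3)/11 = 0.3030.

Test eqn y'=λy, z=hλ:
  y_{n+1} = y_n + z·[4/5·y_n + 1/5·y_{n+1}] ⇒ (1 − 1/5z)y_{n+1} = (1 + 4/5z)y_n
  ⇒ R(z) = (1 + 4/5z)/(1 − 1/5z).

Boundary: |R(x)|=1, x<0.
x=-0.72: |R|=0.3706
R=−1: 1+4/5x = −1+1/5x ⇒ -3/5x=2 ⇒ x=2/(-3/5)=-3.3333
Confirm numerically:
  x=-3.279: |R|=0.98031 <1
  x=-2.299: |R|=0.57487 <1
  x=-2.251: |R|=0.55220 <1
  x=-1.648: |R|=0.23947 <1
  x=-3.629: |R|=1.10279 >1
  x=-3.619: |R|=1.09943 >1
  x=-3.522: |R|=1.06642 >1
Stable set (-3.3333, 0).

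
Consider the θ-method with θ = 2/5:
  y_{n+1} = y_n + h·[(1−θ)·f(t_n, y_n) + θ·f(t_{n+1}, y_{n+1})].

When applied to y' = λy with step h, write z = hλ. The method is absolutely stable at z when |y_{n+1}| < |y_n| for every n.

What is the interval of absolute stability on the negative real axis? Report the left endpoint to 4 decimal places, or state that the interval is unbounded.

(-10.0000, 0).

Test eqn y'=λy, z=hλ:
  y_{n+1} = y_n + z·[3/5·y_n + 2/5·y_{n+1}] ⇒ (1 − 2/5z)y_{n+1} = (1 + 3/5z)y_n
  so R(z) = (1 + 3/5z)/(1 − 2/5z).

Find x<0 with |R(x)|<1.
x=-0.77: |R|=0.4113
R=−1: 1+3/5x = −1+2/5x ⇒ -1/5x=2 ⇒ x=2/(-1/5)=-10.0000
Confirm numerically:
  x=-9.569: |R|=0.98214 <1
  x=-8.465: |R|=0.93000 <1
  x=-6.738: |R|=0.82345 <1
  x=-10.476: |R|=1.01834 >1
  x=-10.234: |R|=1.00919 >1
  x=-10.029: |R|=1.00116 >1
Interval (-10.0000, 0).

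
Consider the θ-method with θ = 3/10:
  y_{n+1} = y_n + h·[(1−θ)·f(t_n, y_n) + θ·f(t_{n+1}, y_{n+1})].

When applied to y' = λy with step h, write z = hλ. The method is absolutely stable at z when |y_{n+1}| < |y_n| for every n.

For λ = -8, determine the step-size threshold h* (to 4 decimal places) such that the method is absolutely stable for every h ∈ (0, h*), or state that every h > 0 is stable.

With y'=λy (z=hλ):
  y_{n+1} = y_n + z·[7/10·y_n + 3/10·y_{n+1}] ⇒ (1 − 3/10z)y_{n+1} = (1 + 7/10z)y_n
  ⇒ R(z) = (1 + 7/10z)/(1 − 3/10z).

Solve |R(x)|<1 on ℝ⁻.
x=-1.23: |R|=0.1015
R=−1: 1+7/10x = −1+3/10x ⇒ -2/5x=2 ⇒ x=2/(-2/5)=-5.0000
Confirm numerically:
  x=-4.251: |R|=0.86833 <1
  x=-3.003: |R|=0.57978 <1
  x=-2.605: |R|=0.46225 <1
  x=-2.493: |R|=0.42628 <1
  x=-5.598: |R|=1.08927 >1
  x=-5.591: |R|=1.08830 >1
  x=-5.140: |R|=1.02203 >1
Stable set (-5.0000, 0).

(-5.0000,0); λ=-8 ⇒ h* = (5)/8 = 0.6250.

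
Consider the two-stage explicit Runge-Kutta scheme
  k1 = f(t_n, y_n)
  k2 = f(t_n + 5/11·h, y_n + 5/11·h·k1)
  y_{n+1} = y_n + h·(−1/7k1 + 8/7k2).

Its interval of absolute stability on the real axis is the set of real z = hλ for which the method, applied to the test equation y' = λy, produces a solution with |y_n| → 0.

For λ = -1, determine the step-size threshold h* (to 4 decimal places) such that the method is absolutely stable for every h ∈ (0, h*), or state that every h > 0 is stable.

Test eqn y'=λy, z=hλ:
  k1=λy_n ⇒ h·k1=z·y_n;  k2=λ(1+5/11z)y_n ⇒ h·k2=z(1+5/11z)y_n
  y_{n+1}/y_n = 1 − 1/7z + 8/7z(1+5/11z) = 1 + z + 40/77z²
  ⇒ R(z) = 1 + z + 40/77z².

Need |R(x)|<1, x<0.
x=-0.62: |R|=0.5797
R=1: x+40/77x²=0 ⇒ x=−77/40=-1.9250; min R=1−1/(4·40/77)=0.5188>−1
Confirm numerically:
  x=-1.386: |R|=0.61192 <1
  x=-0.998: |R|=0.51940 <1
  x=-0.859: |R|=0.52431 <1
  x=-2.355: |R|=1.52605 >1
  x=-2.338: |R|=1.50161 >1
  x=-2.295: |R|=1.44112 >1
Stable set (-1.9250, 0).

(-1.9250,0); λ=-1 ⇒ h* = (77/40)/1 = 1.9250.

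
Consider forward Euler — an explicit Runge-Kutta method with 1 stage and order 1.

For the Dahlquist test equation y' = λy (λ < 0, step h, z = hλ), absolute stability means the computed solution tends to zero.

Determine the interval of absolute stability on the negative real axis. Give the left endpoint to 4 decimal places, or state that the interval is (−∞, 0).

z∈(-2.0000,0).

With y'=λy (z=hλ):
  order 1, 1-stage ⇒ R(z)=1+z
  (e.g. R(-1.17)=-0.17000, |R|=0.17000)

Boundary: |R(x)|=1, x<0.
x=-1.17: |R|=0.1700
|R(-2.02)|=1.0200 |R(-1.03)|=0.0300 |R(-0.68)|=0.3200
Bisect:
  x_lo=-2.8678 |R|=1.8678  x_hi=-0.0679 |R|=0.9321
  mid=-1.46785 |R|=0.46785 →hi
  mid=-2.16782 |R|=1.16782 →lo
  mid=-1.81783 |R|=0.81783 →hi
  mid=-1.99283 |R|=0.99283 →hi
  mid=-2.08032 |R|=1.08032 →lo
  mid=-2.03657 |R|=1.03657 →lo
  mid=-2.01470 |R|=1.01470 →lo
  ...
  [-2.00000,-1.99983] ⇒ x*=-2.0000
So |R|<1 on (-2.0000, 0).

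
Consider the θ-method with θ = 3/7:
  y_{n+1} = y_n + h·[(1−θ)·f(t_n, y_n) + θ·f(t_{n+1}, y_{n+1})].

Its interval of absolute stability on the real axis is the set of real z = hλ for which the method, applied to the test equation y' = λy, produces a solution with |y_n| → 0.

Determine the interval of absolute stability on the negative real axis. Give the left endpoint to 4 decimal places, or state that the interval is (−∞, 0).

Set f=λy, z=hλ:
  y_{n+1} = y_n + z·[4/7·y_n + 3/7·y_{n+1}] ⇒ (1 − 3/7z)y_{n+1} = (1 + 4/7z)y_n
  ⇒ R(z) = (1 + 4/7z)/(1 − 3/7z).

Boundary: |R(x)|=1, x<0.
x=-1.29: |R|=0.1693
R=−1: 1+4/7x = −1+3/7x ⇒ -1/7x=2 ⇒ x=2/(-1/7)=-14.0000
Confirm numerically:
  x=-10.799: |R|=0.91875 <1
  x=-9.514: |R|=0.87378 <1
  x=-9.337: |R|=0.86681 <1
  x=-14.529: |R|=1.01046 >1
  x=-14.337: |R|=1.00674 >1
Stable set (-14.0000, 0).

(-14.0000, 0).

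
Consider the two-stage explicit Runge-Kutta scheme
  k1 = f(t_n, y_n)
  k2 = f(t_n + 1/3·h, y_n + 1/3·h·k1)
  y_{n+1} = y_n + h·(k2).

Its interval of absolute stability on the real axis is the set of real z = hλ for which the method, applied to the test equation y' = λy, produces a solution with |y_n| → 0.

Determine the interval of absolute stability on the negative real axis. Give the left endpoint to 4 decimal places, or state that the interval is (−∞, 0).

z∈(-3.0000,0).

On y'=λy, z=hλ:
  k1=λy_n ⇒ h·k1=z·y_n;  k2=λ(1+1/3z)y_n ⇒ h·k2=z(1+1/3z)y_n
  y_{n+1}/y_n = 1 + z(1+1/3z) = 1 + z + 1/3z²
  R(z) = 1 + z + 1/3z².

Need |R(x)|<1, x<0.
x=-0.73: |R|=0.4476
R=1: x+1/3x²=0 ⇒ x=−3=-3.0000; min R=1−1/(4·1/3)=0.2500>−1
Confirm numerically:
  x=-2.850: |R|=0.85750 <1
  x=-2.452: |R|=0.55210 <1
  x=-1.996: |R|=0.33201 <1
  x=-3.420: |R|=1.47880 >1
  x=-3.245: |R|=1.26501 >1
  x=-3.204: |R|=1.21787 >1
Interval (-3.0000, 0).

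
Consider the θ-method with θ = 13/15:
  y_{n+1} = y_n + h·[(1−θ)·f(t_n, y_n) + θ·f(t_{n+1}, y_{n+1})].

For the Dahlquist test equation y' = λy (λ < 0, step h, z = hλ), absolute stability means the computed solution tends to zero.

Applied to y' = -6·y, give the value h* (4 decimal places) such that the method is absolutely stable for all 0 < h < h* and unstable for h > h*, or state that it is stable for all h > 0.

interval (−∞, 0). Any h>0 works for λ=-6.

With y'=λy (z=hλ):
  y_{n+1} = y_n + z·[2/15·y_n + 13/15·y_{n+1}] ⇒ (1 − 13/15z)y_{n+1} = (1 + 2/15z)y_n
  so R(z) = (1 + 2/15z)/(1 − 13/15z).

Find x<0 with |R(x)|<1.
x=-1.18: |R|=0.4166
x=-2: |R|=0.2683
x=-10: |R|=0.0345
x=-100: |R|=0.1407
θ=13/15≥1/2 ⇒ |1+2/15x|<|1−13/15x| ∀x<0 ⇒ interval (−∞,0).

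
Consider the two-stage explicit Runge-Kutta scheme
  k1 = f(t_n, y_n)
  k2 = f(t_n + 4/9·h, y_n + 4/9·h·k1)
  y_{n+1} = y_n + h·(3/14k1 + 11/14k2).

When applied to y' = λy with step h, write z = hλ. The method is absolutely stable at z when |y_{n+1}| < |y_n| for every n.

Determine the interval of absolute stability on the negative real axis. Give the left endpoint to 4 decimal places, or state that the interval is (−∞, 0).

z∈(-2.8636,0).

On y'=λy, z=hλ:
  k1=λy_n ⇒ h·k1=z·y_n;  k2=λ(1+4/9z)y_n ⇒ h·k2=z(1+4/9z)y_n
  y_{n+1}/y_n = 1 + 3/14z + 11/14z(1+4/9z) = 1 + z + 22/63z²
  ⇒ R(z) = 1 + z + 22/63z².

Need |R(x)|<1, x<0.
x=-1.11: |R|=0.3203
R=1: x+22/63x²=0 ⇒ x=−63/22=-2.8636; min R=1−1/(4·22/63)=0.2841>−1
Confirm numerically:
  x=-2.692: |R|=0.83865 <1
  x=-1.836: |R|=0.34114 <1
  x=-1.628: |R|=0.29753 <1
  x=-3.212: |R|=1.39074 >1
  x=-2.960: |R|=1.09961 >1
  x=-2.924: |R|=1.06164 >1
So |R|<1 on (-2.8636, 0).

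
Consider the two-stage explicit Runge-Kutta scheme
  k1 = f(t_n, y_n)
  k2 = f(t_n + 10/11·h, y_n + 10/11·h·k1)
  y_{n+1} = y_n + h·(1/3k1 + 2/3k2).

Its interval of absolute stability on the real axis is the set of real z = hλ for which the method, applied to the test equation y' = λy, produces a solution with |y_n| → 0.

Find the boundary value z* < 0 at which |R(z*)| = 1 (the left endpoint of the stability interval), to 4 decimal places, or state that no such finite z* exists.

With y'=λy (z=hλ):
  k1=λy_n ⇒ h·k1=z·y_n;  k2=λ(1+10/11z)y_n ⇒ h·k2=z(1+10/11z)y_n
  y_{n+1}/y_n = 1 + 1/3z + 2/3z(1+10/11z) = 1 + z + 20/33z²
  Hence R(z) = 1 + z + 20/33z².

Find x<0 with |R(x)|<1.
x=-0.67: |R|=0.6021
R=1: x+20/33x²=0 ⇒ x=−33/20=-1.6500; min R=1−1/(4·20/33)=0.5875>−1
Confirm numerically:
  x=-1.486: |R|=0.85230 <1
  x=-1.034: |R|=0.61397 <1
  x=-0.861: |R|=0.58829 <1
  x=-1.871: |R|=1.25060 >1
  x=-1.855: |R|=1.23047 >1
Interval (-1.6500, 0).

z* = -1.6500.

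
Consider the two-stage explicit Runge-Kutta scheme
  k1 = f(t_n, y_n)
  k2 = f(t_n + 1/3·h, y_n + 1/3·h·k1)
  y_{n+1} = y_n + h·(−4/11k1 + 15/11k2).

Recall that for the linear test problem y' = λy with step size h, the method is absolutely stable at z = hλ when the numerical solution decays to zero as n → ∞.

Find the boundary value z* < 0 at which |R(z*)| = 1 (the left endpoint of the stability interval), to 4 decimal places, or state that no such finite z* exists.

left endpoint -2.2000.

On y'=λy, z=hλ:
  k1=λy_n ⇒ h·k1=z·y_n;  k2=λ(1+1/3z)y_n ⇒ h·k2=z(1+1/3z)y_n
  y_{n+1}/y_n = 1 − 4/11z + 15/11z(1+1/3z) = 1 + z + 5/11z²
  ⇒ R(z) = 1 + z + 5/11z².

Boundary: |R(x)|=1, x<0.
x=-1.51: |R|=0.5264
R=1: x+5/11x²=0 ⇒ x=−11/5=-2.2000; min R=1−1/(4·5/11)=0.4500>−1
Confirm numerically:
  x=-2.027: |R|=0.84060 <1
  x=-1.828: |R|=0.69090 <1
  x=-1.181: |R|=0.45298 <1
  x=-2.716: |R|=1.63703 >1
  x=-2.629: |R|=1.51266 >1
Stable set (-2.2000, 0).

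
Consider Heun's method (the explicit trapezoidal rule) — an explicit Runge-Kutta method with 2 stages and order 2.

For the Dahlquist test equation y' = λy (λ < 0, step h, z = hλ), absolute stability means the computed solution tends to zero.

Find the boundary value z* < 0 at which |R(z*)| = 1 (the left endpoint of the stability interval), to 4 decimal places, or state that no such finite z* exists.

left endpoint -2.0000.

On y'=λy, z=hλ:
  order 2, 2-stage ⇒ R(z)=1+z+z^2/2
  (e.g. R(-1.66)=0.71780, |R|=0.71780)

Need |R(x)|<1, x<0.
x=-1.66: |R|=0.7178
|R(-1.73)|=0.7664 |R(-1.25)|=0.5312 |R(-1.03)|=0.5005
Bisect:
  x_lo=-2.8555 |R|=2.2214  x_hi=-0.2740 |R|=0.7635
  mid=-1.56473 |R|=0.65946 →hi
  mid=-2.21009 |R|=1.23216 →lo
  mid=-1.88741 |R|=0.89375 →hi
  mid=-2.04875 |R|=1.04994 →lo
  mid=-1.96808 |R|=0.96859 →hi
  mid=-2.00841 |R|=1.00845 →lo
  mid=-1.98825 |R|=0.98832 →hi
  mid=-1.99833 |R|=0.99833 →hi
  mid=-2.00337 |R|=1.00338 →lo
  ...
  [-2.00006,-1.99991] ⇒ x*=-2.0000
So |R|<1 on (-2.0000, 0).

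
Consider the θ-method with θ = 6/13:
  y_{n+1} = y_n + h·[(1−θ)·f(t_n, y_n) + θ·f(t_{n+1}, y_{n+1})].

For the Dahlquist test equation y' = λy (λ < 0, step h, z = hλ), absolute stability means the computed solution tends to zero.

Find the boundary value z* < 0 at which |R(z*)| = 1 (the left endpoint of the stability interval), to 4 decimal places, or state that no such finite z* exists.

z* = -26.0000.

Test eqn y'=λy, z=hλ:
  y_{n+1} = y_n + z·[7/13·y_n + 6/13·y_{n+1}] ⇒ (1 − 6/13z)y_{n+1} = (1 + 7/13z)y_n
  ⇒ R(z) = (1 + 7/13z)/(1 − 6/13z).

Need |R(x)|<1, x<0.
x=-0.39: |R|=0.6695
R=−1: 1+7/13x = −1+6/13x ⇒ -1/13x=2 ⇒ x=2/(-1/13)=-26.0000
Confirm numerically:
  x=-20.092: |R|=0.95576 <1
  x=-14.935: |R|=0.89216 <1
  x=-12.733: |R|=0.85160 <1
  x=-12.217: |R|=0.84029 <1
  x=-26.221: |R|=1.00130 >1
  x=-26.181: |R|=1.00106 >1
So |R|<1 on (-26.0000, 0).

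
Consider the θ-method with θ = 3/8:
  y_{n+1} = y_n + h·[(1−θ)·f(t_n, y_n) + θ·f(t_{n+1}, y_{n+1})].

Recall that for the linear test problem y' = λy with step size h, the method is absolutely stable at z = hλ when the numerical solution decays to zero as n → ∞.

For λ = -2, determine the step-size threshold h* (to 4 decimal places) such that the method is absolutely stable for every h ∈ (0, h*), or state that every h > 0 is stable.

Set f=λy, z=hλ:
  y_{n+1} = y_n + z·[5/8·y_n + 3/8·y_{n+1}] ⇒ (1 − 3/8z)y_{n+1} = (1 + 5/8z)y_n
  Hence R(z) = (1 + 5/8z)/(1 − 3/8z).

Need |R(x)|<1, x<0.
x=-1.19: |R|=0.1772
R=−1: 1+5/8x = −1+3/8x ⇒ -1/4x=2 ⇒ x=2/(-1/4)=-8.0000
Confirm numerically:
  x=-6.489: |R|=0.88998 <1
  x=-6.151: |R|=0.86020 <1
  x=-5.061: |R|=0.74645 <1
  x=-3.318: |R|=0.47844 <1
  x=-8.373: |R|=1.02252 >1
  x=-8.332: |R|=1.02012 >1
  x=-8.022: |R|=1.00137 >1
Interval (-8.0000, 0).

(-8.0000,0); λ=-2 ⇒ h* = (8)/2 = 4.0000.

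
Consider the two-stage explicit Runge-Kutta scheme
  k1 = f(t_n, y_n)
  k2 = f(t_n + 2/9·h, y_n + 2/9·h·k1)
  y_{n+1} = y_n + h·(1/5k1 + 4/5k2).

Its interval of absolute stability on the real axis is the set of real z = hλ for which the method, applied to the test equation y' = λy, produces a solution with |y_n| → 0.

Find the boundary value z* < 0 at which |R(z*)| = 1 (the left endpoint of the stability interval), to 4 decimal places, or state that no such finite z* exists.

Test eqn y'=λy, z=hλ:
  k1=λy_n ⇒ h·k1=z·y_n;  k2=λ(1+2/9z)y_n ⇒ h·k2=z(1+2/9z)y_n
  y_{n+1}/y_n = 1 + 1/5z + 4/5z(1+2/9z) = 1 + z + 8/45z²
  ⇒ R(z) = 1 + z + 8/45z².

Solve |R(x)|<1 on ℝ⁻.
x=-1.74: |R|=0.2018
R=1: x+8/45x²=0 ⇒ x=−45/8=-5.6250; min R=1−1/(4·8/45)=-0.4062>−1
Confirm numerically:
  x=-5.025: |R|=0.46400 <1
  x=-5.003: |R|=0.44678 <1
  x=-3.244: |R|=0.37315 <1
  x=-3.161: |R|=0.38466 <1
  x=-6.133: |R|=1.55388 >1
  x=-6.127: |R|=1.54680 >1
  x=-5.726: |R|=1.10281 >1
Interval (-5.6250, 0).

z* = -5.6250.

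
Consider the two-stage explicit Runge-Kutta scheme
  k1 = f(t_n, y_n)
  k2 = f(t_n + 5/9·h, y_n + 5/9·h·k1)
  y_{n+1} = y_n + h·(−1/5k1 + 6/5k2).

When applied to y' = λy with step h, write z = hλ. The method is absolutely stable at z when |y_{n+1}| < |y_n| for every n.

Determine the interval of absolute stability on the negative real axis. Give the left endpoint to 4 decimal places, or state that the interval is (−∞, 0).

z∈(-1.5000,0).

On y'=λy, z=hλ:
  k1=λy_n ⇒ h·k1=z·y_n;  k2=λ(1+5/9z)y_n ⇒ h·k2=z(1+5/9z)y_n
  y_{n+1}/y_n = 1 − 1/5z + 6/5z(1+5/9z) = 1 + z + 2/3z²
  so R(z) = 1 + z + 2/3z².

Need |R(x)|<1, x<0.
x=-0.84: |R|=0.6304
R=1: x+2/3x²=0 ⇒ x=−3/2=-1.5000; min R=1−1/(4·2/3)=0.6250>−1
Confirm numerically:
  x=-1.295: |R|=0.82302 <1
  x=-1.293: |R|=0.82157 <1
  x=-0.788: |R|=0.62596 <1
  x=-0.683: |R|=0.62799 <1
  x=-1.878: |R|=1.47326 >1
  x=-1.578: |R|=1.08206 >1
Interval (-1.5000, 0).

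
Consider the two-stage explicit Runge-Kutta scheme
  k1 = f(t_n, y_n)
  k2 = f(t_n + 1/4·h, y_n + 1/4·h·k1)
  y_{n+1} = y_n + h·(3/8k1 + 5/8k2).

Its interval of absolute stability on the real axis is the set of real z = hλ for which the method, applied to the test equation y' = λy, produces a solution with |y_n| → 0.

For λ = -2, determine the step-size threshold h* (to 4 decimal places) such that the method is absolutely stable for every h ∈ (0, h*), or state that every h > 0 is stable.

(-6.4000,0); λ=-2 ⇒ h* = (32/5)/2 = 3.2000.

With y'=λy (z=hλ):
  k1=λy_n ⇒ h·k1=z·y_n;  k2=λ(1+1/4z)y_n ⇒ h·k2=z(1+1/4z)y_n
  y_{n+1}/y_n = 1 + 3/8z + 5/8z(1+1/4z) = 1 + z + 5/32z²
  R(z) = 1 + z + 5/32z².

Find x<0 with |R(x)|<1.
x=-1.6: |R|=0.2000
R=1: x+5/32x²=0 ⇒ x=−32/5=-6.4000; min R=1−1/(4·5/32)=-0.6000>−1
Confirm numerically:
  x=-4.740: |R|=0.22944 <1
  x=-4.193: |R|=0.44593 <1
  x=-2.990: |R|=0.59311 <1
  x=-6.982: |R|=1.63493 >1
  x=-6.947: |R|=1.59375 >1
Interval (-6.4000, 0).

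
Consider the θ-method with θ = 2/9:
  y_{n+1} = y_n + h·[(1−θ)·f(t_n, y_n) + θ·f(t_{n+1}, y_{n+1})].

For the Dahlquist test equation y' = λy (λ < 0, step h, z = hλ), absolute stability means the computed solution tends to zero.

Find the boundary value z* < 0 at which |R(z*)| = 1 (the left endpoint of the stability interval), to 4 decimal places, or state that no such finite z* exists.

With y'=λy (z=hλ):
  y_{n+1} = y_n + z·[7/9·y_n + 2/9·y_{n+1}] ⇒ (1 − 2/9z)y_{n+1} = (1 + 7/9z)y_n
  R(z) = (1 + 7/9z)/(1 − 2/9z).

Boundary: |R(x)|=1, x<0.
x=-1.65: |R|=0.2073
R=−1: 1+7/9x = −1+2/9x ⇒ -5/9x=2 ⇒ x=2/(-5/9)=-3.6000
Confirm numerically:
  x=-3.519: |R|=0.97475 <1
  x=-2.795: |R|=0.72413 <1
  x=-1.650: |R|=0.20732 <1
  x=-1.480: |R|=0.11371 <1
  x=-4.198: |R|=1.17188 >1
  x=-3.921: |R|=1.09530 >1
Interval (-3.6000, 0).

left endpoint -3.6000.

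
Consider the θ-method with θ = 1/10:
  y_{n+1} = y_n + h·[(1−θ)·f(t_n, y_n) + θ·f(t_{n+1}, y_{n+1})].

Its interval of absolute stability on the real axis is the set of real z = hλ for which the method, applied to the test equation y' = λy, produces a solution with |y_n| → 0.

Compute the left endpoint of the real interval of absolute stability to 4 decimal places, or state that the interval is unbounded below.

Set f=λy, z=hλ:
  y_{n+1} = y_n + z·[9/10·y_n + 1/10·y_{n+1}] ⇒ (1 − 1/10z)y_{n+1} = (1 + 9/10z)y_n
  R(z) = (1 + 9/10z)/(1 − 1/10z).

Boundary: |R(x)|=1, x<0.
x=-0.7: |R|=0.3458
R=−1: 1+9/10x = −1+1/10x ⇒ -4/5x=2 ⇒ x=2/(-4/5)=-2.5000
Confirm numerically:
  x=-2.046: |R|=0.69849 <1
  x=-1.567: |R|=0.35472 <1
  x=-1.414: |R|=0.23883 <1
  x=-1.162: |R|=0.04103 <1
  x=-2.739: |R|=1.15009 >1
  x=-2.574: |R|=1.04708 >1
Stable set (-2.5000, 0).

left endpoint -2.5000.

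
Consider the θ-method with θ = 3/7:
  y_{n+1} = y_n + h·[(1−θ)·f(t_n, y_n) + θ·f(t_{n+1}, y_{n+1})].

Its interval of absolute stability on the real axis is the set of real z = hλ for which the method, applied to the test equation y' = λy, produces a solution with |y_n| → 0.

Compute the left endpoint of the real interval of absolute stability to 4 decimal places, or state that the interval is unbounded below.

Test eqn y'=λy, z=hλ:
  y_{n+1} = y_n + z·[4/7·y_n + 3/7·y_{n+1}] ⇒ (1 − 3/7z)y_{n+1} = (1 + 4/7z)y_n
  Hence R(z) = (1 + 4/7z)/(1 − 3/7z).

Solve |R(x)|<1 on ℝ⁻.
x=-1.35: |R|=0.1448
R=−1: 1+4/7x = −1+3/7x ⇒ -1/7x=2 ⇒ x=2/(-1/7)=-14.0000
Confirm numerically:
  x=-13.633: |R|=0.99234 <1
  x=-11.718: |R|=0.94587 <1
  x=-6.025: |R|=0.68195 <1
  x=-14.469: |R|=1.00930 >1
  x=-14.366: |R|=1.00731 >1
  x=-14.289: |R|=1.00580 >1
Stable set (-14.0000, 0).

left endpoint -14.0000.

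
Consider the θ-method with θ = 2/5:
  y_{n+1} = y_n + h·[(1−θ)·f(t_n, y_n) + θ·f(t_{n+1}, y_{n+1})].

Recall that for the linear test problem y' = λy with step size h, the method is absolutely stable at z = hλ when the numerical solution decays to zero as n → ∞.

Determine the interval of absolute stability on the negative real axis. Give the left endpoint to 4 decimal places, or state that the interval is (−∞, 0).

With y'=λy (z=hλ):
  y_{n+1} = y_n + z·[3/5·y_n + 2/5·y_{n+1}] ⇒ (1 − 2/5z)y_{n+1} = (1 + 3/5z)y_n
  ⇒ R(z) = (1 + 3/5z)/(1 − 2/5z).

Need |R(x)|<1, x<0.
x=-1.53: |R|=0.0509
R=−1: 1+3/5x = −1+2/5x ⇒ -1/5x=2 ⇒ x=2/(-1/5)=-10.0000
Confirm numerically:
  x=-9.008: |R|=0.95690 <1
  x=-8.556: |R|=0.93470 <1
  x=-6.635: |R|=0.81582 <1
  x=-6.186: |R|=0.78045 <1
  x=-10.283: |R|=1.01107 >1
  x=-10.282: |R|=1.01103 >1
  x=-10.151: |R|=1.00597 >1
Interval (-10.0000, 0).

(-10.0000, 0).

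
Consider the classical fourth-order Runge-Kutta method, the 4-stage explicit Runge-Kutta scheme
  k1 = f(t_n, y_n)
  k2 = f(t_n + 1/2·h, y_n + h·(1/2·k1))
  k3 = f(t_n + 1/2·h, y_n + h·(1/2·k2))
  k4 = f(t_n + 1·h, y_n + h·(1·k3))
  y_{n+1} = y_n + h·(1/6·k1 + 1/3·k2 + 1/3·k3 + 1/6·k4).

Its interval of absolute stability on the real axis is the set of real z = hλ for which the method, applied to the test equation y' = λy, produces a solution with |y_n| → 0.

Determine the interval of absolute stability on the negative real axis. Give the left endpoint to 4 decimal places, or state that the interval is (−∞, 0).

(-2.7853, 0).

Test eqn y'=λy, z=hλ:
  order 4, 4-stage ⇒ R(z)=1+z+z^2/2+z^3/6+z^4/24
  (e.g. R(-1.39)=0.28399, |R|=0.28399)

Boundary: |R(x)|=1, x<0.
x=-1.39: |R|=0.2840
|R(-2.58)|=0.7321 |R(-2.25)|=0.4507 |R(-0.52)|=0.5948
Bisect:
  x_lo=-3.2037 |R|=1.8371  x_hi=-0.2006 |R|=0.8182
  mid=-1.70216 |R|=0.27433 →hi
  mid=-2.45293 |R|=0.60412 →hi
  mid=-2.82831 |R|=1.06682 →lo
  mid=-2.64062 |R|=0.80290 →hi
  mid=-2.73446 |R|=0.92603 →hi
  mid=-2.78139 |R|=0.99413 →hi
  mid=-2.80485 |R|=1.02988 →lo
  ...
  [-2.78542,-2.78524] ⇒ x*=-2.7853
Interval (-2.7853, 0).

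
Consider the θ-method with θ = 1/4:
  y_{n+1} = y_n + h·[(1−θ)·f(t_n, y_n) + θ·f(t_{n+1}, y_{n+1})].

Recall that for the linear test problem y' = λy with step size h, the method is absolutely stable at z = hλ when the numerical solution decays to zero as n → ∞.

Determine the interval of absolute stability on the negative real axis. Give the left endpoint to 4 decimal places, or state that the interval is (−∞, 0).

(-4.0000, 0).

On y'=λy, z=hλ:
  y_{n+1} = y_n + z·[3/4·y_n + 1/4·y_{n+1}] ⇒ (1 − 1/4z)y_{n+1} = (1 + 3/4z)y_n
  Hence R(z) = (1 + 3/4z)/(1 − 1/4z).

Boundary: |R(x)|=1, x<0.
x=-1.17: |R|=0.0948
R=−1: 1+3/4x = −1+1/4x ⇒ -1/2x=2 ⇒ x=2/(-1/2)=-4.0000
Confirm numerically:
  x=-3.463: |R|=0.85609 <1
  x=-3.304: |R|=0.80942 <1
  x=-1.601: |R|=0.14337 <1
  x=-4.540: |R|=1.12646 >1
  x=-4.146: |R|=1.03585 >1
  x=-4.061: |R|=1.01513 >1
So |R|<1 on (-4.0000, 0).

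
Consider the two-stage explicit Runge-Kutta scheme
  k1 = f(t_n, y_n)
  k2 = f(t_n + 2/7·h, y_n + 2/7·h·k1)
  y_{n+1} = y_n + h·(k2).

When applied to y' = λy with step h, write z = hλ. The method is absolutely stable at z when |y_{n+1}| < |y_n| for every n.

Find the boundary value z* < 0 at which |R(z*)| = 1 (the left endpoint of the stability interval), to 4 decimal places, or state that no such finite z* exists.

z* = -3.5000.

On y'=λy, z=hλ:
  k1=λy_n ⇒ h·k1=z·y_n;  k2=λ(1+2/7z)y_n ⇒ h·k2=z(1+2/7z)y_n
  y_{n+1}/y_n = 1 + z(1+2/7z) = 1 + z + 2/7z²
  Hence R(z) = 1 + z + 2/7z².

Need |R(x)|<1, x<0.
x=-1.22: |R|=0.2053
R=1: x+2/7x²=0 ⇒ x=−7/2=-3.5000; min R=1−1/(4·2/7)=0.1250>−1
Confirm numerically:
  x=-3.450: |R|=0.95071 <1
  x=-3.046: |R|=0.60489 <1
  x=-2.705: |R|=0.38558 <1
  x=-1.730: |R|=0.12511 <1
  x=-3.869: |R|=1.40790 >1
  x=-3.663: |R|=1.17059 >1
Interval (-3.5000, 0).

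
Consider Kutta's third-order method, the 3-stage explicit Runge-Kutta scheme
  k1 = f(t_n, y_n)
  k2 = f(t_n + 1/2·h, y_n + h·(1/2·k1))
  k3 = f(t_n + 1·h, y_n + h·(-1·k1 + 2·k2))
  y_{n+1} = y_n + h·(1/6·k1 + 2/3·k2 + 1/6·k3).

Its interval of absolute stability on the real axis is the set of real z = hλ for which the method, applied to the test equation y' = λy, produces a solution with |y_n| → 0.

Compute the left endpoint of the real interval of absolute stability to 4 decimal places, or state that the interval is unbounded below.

left endpoint -2.5127.

With y'=λy (z=hλ):
  order 3, 3-stage ⇒ R(z)=1+z+z^2/2+z^3/6
  (e.g. R(-0.99)=0.33833, |R|=0.33833)

Solve |R(x)|<1 on ℝ⁻.
x=-0.99: |R|=0.3383
|R(-2.05)|=0.3846 |R(-1.86)|=0.2027 |R(-1.72)|=0.0889
Bisect:
  x_lo=-2.9585 |R|=1.8980  x_hi=-0.3595 |R|=0.6974
  mid=-1.65899 |R|=0.04386 →hi
  mid=-2.30877 |R|=0.69467 →hi
  mid=-2.63365 |R|=1.21014 →lo
  mid=-2.47121 |R|=0.93300 →hi
  mid=-2.55243 |R|=1.06645 →lo
  mid=-2.51182 |R|=0.99848 →hi
  mid=-2.53212 |R|=1.03215 →lo
  mid=-2.52197 |R|=1.01523 →lo
  ...
  [-2.51277,-2.51261] ⇒ x*=-2.5127
Interval (-2.5127, 0).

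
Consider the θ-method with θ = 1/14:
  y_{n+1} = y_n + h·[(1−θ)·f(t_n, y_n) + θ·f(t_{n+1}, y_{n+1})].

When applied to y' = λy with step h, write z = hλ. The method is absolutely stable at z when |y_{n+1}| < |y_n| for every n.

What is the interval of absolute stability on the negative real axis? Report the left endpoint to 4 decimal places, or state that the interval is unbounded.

Set f=λy, z=hλ:
  y_{n+1} = y_n + z·[13/14·y_n + 1/14·y_{n+1}] ⇒ (1 − 1/14z)y_{n+1} = (1 + 13/14z)y_n
  Hence R(z) = (1 + 13/14z)/(1 − 1/14z).

Solve |R(x)|<1 on ℝ⁻.
x=-0.41: |R|=0.6017
R=−1: 1+13/14x = −1+1/14x ⇒ -6/7x=2 ⇒ x=2/(-6/7)=-2.3333
Confirm numerically:
  x=-2.102: |R|=0.82760 <1
  x=-1.391: |R|=0.26528 <1
  x=-1.228: |R|=0.12897 <1
  x=-2.604: |R|=1.19562 >1
  x=-2.537: |R|=1.14779 >1
  x=-2.355: |R|=1.01590 >1
So |R|<1 on (-2.3333, 0).

(-2.3333, 0).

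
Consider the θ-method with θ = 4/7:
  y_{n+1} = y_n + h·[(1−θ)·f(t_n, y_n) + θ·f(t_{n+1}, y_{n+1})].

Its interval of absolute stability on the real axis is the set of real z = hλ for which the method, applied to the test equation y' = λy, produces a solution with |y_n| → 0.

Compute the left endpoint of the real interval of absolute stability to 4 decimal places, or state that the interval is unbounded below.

Test eqn y'=λy, z=hλ:
  y_{n+1} = y_n + z·[3/7·y_n + 4/7·y_{n+1}] ⇒ (1 − 4/7z)y_{n+1} = (1 + 3/7z)y_n
  ⇒ R(z) = (1 + 3/7z)/(1 − 4/7z).

Boundary: |R(x)|=1, x<0.
x=-0.37: |R|=0.6946
x=-2: |R|=0.0667
x=-10: |R|=0.4894
x=-100: |R|=0.7199
θ=4/7≥1/2 ⇒ |1+3/7x|<|1−4/7x| ∀x<0 ⇒ interval (−∞,0).

(−∞, 0) — no finite endpoint.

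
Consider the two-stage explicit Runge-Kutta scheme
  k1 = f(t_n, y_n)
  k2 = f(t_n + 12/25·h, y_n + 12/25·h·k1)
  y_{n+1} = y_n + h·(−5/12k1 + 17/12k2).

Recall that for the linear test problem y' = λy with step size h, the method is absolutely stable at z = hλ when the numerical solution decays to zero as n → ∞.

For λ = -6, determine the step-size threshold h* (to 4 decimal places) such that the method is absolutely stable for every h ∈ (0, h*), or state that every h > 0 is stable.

Test eqn y'=λy, z=hλ:
  k1=λy_n ⇒ h·k1=z·y_n;  k2=λ(1+12/25z)y_n ⇒ h·k2=z(1+12/25z)y_n
  y_{n+1}/y_n = 1 − 5/12z + 17/12z(1+12/25z) = 1 + z + 17/25z²
  R(z) = 1 + z + 17/25z².

Find x<0 with |R(x)|<1.
x=-0.79: |R|=0.6344
R=1: x+17/25x²=0 ⇒ x=−25/17=-1.4706; min R=1−1/(4·17/25)=0.6324>−1
Confirm numerically:
  x=-1.418: |R|=0.94929 <1
  x=-0.952: |R|=0.66429 <1
  x=-0.858: |R|=0.64259 <1
  x=-0.668: |R|=0.63543 <1
  x=-1.675: |R|=1.23283 >1
  x=-1.622: |R|=1.16700 >1
  x=-1.602: |R|=1.14315 >1
Interval (-1.4706, 0).

(-1.4706,0); λ=-6 ⇒ h* = (25/17)/6 = 0.2451.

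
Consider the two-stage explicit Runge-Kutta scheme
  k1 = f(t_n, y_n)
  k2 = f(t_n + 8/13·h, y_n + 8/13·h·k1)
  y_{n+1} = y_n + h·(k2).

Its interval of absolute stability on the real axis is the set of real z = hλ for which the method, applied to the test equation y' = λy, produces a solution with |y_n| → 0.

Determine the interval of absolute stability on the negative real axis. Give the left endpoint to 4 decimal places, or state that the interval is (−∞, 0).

(-1.6250, 0).

With y'=λy (z=hλ):
  k1=λy_n ⇒ h·k1=z·y_n;  k2=λ(1+8/13z)y_n ⇒ h·k2=z(1+8/13z)y_n
  y_{n+1}/y_n = 1 + z(1+8/13z) = 1 + z + 8/13z²
  Hence R(z) = 1 + z + 8/13z².

Find x<0 with |R(x)|<1.
x=-0.61: |R|=0.6190
R=1: x+8/13x²=0 ⇒ x=−13/8=-1.6250; min R=1−1/(4·8/13)=0.5938>−1
Confirm numerically:
  x=-1.112: |R|=0.64895 <1
  x=-0.900: |R|=0.59846 <1
  x=-0.758: |R|=0.59558 <1
  x=-2.056: |R|=1.54531 >1
  x=-1.940: |R|=1.37606 >1
Interval (-1.6250, 0).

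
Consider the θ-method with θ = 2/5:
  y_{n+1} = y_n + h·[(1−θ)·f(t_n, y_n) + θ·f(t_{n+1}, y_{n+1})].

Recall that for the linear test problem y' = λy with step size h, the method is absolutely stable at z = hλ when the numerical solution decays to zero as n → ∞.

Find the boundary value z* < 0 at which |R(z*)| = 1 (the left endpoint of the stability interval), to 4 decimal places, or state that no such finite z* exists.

On y'=λy, z=hλ:
  y_{n+1} = y_n + z·[3/5·y_n + 2/5·y_{n+1}] ⇒ (1 − 2/5z)y_{n+1} = (1 + 3/5z)y_n
  Hence R(z) = (1 + 3/5z)/(1 − 2/5z).

Find x<0 with |R(x)|<1.
x=-0.59: |R|=0.5227
R=−1: 1+3/5x = −1+2/5x ⇒ -1/5x=2 ⇒ x=2/(-1/5)=-10.0000
Confirm numerically:
  x=-9.834: |R|=0.99327 <1
  x=-7.217: |R|=0.85680 <1
  x=-7.004: |R|=0.84238 <1
  x=-5.365: |R|=0.70534 <1
  x=-10.434: |R|=1.01678 >1
  x=-10.180: |R|=1.00710 >1
Interval (-10.0000, 0).

z* = -10.0000.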